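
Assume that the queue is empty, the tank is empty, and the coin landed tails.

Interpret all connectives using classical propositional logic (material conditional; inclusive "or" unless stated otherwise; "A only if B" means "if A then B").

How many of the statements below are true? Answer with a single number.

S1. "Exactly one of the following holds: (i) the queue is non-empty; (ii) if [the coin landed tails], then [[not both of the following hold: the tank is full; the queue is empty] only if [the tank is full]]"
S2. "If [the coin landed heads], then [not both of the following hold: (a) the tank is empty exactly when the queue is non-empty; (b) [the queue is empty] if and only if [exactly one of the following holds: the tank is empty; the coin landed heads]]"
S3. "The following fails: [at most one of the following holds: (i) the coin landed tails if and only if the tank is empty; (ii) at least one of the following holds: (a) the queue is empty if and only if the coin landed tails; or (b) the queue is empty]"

2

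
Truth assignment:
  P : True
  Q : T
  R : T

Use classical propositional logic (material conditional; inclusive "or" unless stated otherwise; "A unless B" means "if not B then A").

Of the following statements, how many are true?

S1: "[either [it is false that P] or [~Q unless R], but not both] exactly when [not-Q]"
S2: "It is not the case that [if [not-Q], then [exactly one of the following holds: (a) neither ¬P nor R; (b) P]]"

0

S1: Parsed as (¬P ⊕ (¬Q ∨ R)) ↔ ¬Q

¬P = ¬T = F
¬Q = ¬T = F
¬Q ∨ R = F ∨ T = T
¬P ⊕ (¬Q ∨ R) = F ⊕ T = T
¬Q = ¬T = F
(¬P ⊕ (¬Q ∨ R)) ↔ ¬Q = T ↔ F = F
So S1 is false.

S2: This is ¬(¬Q → ((¬P ↓ R) ⊕ P)).

¬Q = ¬T = F
¬P = ¬T = F
¬P ↓ R = F ↓ T = F
(¬P ↓ R) ⊕ P = F ⊕ T = T
¬Q → ((¬P ↓ R) ⊕ P) = F → T = T
¬(¬Q → ((¬P ↓ R) ⊕ P)) = ¬T = F
So S2 is false.

0 of the 2 statements are true (none).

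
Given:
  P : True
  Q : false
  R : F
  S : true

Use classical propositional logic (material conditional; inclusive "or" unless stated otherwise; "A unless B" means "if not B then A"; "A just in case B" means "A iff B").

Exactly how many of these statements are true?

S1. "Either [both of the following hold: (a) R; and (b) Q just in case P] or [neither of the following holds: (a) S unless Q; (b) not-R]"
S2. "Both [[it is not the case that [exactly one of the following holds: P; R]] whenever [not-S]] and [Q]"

0

S1: In symbols: (R & (Q <-> P)) | ((S | Q) nor ~R)

Q <-> P = F <-> T = F
R & (Q <-> P) = F & F = F
S | Q = T | F = T
~R = ~F = T
(S | Q) nor ~R = T nor T = F
(R & (Q <-> P)) | ((S | Q) nor ~R) = F | F = F
Thus S1 is false.

S2: In symbols: (~S -> ~(P xor R)) & Q

~S = ~T = F
P xor R = T xor F = T
~(P xor R) = ~T = F
~S -> ~(P xor R) = F -> F = T
(~S -> ~(P xor R)) & Q = T & F = F
Thus S2 is false.

Count: 0.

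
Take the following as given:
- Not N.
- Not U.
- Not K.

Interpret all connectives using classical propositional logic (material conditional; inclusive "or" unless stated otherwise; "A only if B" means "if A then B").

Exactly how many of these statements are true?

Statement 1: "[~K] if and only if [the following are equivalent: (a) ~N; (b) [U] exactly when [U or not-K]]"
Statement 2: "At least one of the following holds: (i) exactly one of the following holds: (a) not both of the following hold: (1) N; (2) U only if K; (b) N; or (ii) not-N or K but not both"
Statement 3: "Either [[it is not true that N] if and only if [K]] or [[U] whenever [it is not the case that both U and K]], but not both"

1

Statement 1: Parsed as not K iff (not N iff (U iff (U or not K)))

not K = not False = True
not N = not False = True
not K = not False = True
U or not K = False or True = True
U iff (U or not K) = False iff True = False
not N iff (U iff (U or not K)) = True iff False = False
not K iff (not N iff (U iff (U or not K))) = True iff False = False
Hence Statement 1 is false.

Statement 2: Formalization: ((N nand (U -> K)) xor N) or (not N xor K)

U -> K = False -> False = True
N nand (U -> K) = False nand True = True
(N nand (U -> K)) xor N = True xor False = True
not N = not False = True
not N xor K = True xor False = True
((N nand (U -> K)) xor N) or (not N xor K) = True or True = True
So Statement 2 is true.

Statement 3: Parsed as (not N iff K) xor ((U nand K) -> U)

not N = not False = True
not N iff K = True iff False = False
U nand K = False nand False = True
(U nand K) -> U = True -> False = False
(not N iff K) xor ((U nand K) -> U) = False xor False = False
So Statement 3 is false.

1 of the 3 statements is true.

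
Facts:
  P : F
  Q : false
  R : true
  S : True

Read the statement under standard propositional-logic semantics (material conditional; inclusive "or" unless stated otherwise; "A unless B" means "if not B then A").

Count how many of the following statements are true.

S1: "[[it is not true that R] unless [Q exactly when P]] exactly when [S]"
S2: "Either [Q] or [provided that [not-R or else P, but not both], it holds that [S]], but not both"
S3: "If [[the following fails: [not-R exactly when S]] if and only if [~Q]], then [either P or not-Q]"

3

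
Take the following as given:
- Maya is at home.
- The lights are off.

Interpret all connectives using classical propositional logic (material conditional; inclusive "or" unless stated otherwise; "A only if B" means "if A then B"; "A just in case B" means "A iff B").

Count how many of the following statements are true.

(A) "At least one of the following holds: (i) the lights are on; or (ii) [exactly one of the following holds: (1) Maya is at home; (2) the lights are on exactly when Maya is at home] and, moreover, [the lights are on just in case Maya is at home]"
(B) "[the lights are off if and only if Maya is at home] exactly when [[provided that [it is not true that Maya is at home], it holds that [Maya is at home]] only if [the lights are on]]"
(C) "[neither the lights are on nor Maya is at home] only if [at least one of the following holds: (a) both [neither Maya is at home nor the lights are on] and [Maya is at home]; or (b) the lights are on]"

Let Q = "the lights are on" (F), P = "Maya is at home" (T).

(A): Parsed as Q ∨ ((P ⊕ (Q ↔ P)) ∧ (Q ↔ P))

Q ↔ P = F ↔ T = F
P ⊕ (Q ↔ P) = T ⊕ F = T
Q ↔ P = F ↔ T = F
(P ⊕ (Q ↔ P)) ∧ (Q ↔ P) = T ∧ F = F
Q ∨ ((P ⊕ (Q ↔ P)) ∧ (Q ↔ P)) = F ∨ F = F
Thus (A) is false.

(B): This is (¬Q ↔ P) ↔ ((¬P → P) → Q).

¬Q = ¬F = T
¬Q ↔ P = T ↔ T = T
¬P = ¬T = F
¬P → P = F → T = T
(¬P → P) → Q = T → F = F
(¬Q ↔ P) ↔ ((¬P → P) → Q) = T ↔ F = F
So (B) is false.

(C): Parsed as (Q ↓ P) → (((P ↓ Q) ∧ P) ∨ Q)

Q ↓ P = F ↓ T = F
P ↓ Q = T ↓ F = F
(P ↓ Q) ∧ P = F ∧ T = F
((P ↓ Q) ∧ P) ∨ Q = F ∨ F = F
(Q ↓ P) → (((P ↓ Q) ∧ P) ∨ Q) = F → F = T
So (C) is true.

1 of the 3 statements is true ((C)).

1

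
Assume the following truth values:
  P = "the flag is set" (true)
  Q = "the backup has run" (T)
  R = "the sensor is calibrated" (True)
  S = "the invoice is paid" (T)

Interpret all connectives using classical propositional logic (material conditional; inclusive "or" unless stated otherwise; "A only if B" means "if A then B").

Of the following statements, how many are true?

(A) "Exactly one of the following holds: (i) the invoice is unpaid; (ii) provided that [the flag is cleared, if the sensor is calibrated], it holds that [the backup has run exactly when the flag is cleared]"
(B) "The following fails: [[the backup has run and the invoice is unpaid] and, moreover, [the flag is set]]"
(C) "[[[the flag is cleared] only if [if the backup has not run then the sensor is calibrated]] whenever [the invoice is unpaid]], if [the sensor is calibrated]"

3

(A): In symbols: not S xor ((R -> not P) -> (Q iff not P))

not S = not True = False
not P = not True = False
R -> not P = True -> False = False
not P = not True = False
Q iff not P = True iff False = False
(R -> not P) -> (Q iff not P) = False -> False = True
not S xor ((R -> not P) -> (Q iff not P)) = False xor True = True
So (A) is true.

(B): Formalization: not ((Q and not S) and P)

not S = not True = False
Q and not S = True and False = False
(Q and not S) and P = False and True = False
not ((Q and not S) and P) = not False = True
Hence (B) is true.

(C): Parsed as R -> (not S -> (not P -> (not Q -> R)))

not S = not True = False
not P = not True = False
not Q = not True = False
not Q -> R = False -> True = True
not P -> (not Q -> R) = False -> True = True
not S -> (not P -> (not Q -> R)) = False -> True = True
R -> (not S -> (not P -> (not Q -> R))) = True -> True = True
Hence (C) is true.

3 of the 3 statements are true ((A), (B), (C)).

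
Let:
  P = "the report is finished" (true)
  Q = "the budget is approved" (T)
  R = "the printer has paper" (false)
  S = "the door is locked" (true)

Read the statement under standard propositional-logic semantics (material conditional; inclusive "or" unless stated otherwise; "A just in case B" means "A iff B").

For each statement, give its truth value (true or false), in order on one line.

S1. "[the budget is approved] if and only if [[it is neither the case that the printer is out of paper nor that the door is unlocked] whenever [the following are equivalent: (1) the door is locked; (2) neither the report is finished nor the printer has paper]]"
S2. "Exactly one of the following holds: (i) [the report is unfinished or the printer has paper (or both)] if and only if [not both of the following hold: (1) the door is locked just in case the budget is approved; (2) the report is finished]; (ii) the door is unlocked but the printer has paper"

S1 true / S2 true

S1: Formalization: Q ↔ ((S ↔ (P ↓ R)) → (¬R ↓ ¬S))

P ↓ R = T ↓ F = F
S ↔ (P ↓ R) = T ↔ F = F
¬R = ¬F = T
¬S = ¬T = F
¬R ↓ ¬S = T ↓ F = F
(S ↔ (P ↓ R)) → (¬R ↓ ¬S) = F → F = T
Q ↔ ((S ↔ (P ↓ R)) → (¬R ↓ ¬S)) = T ↔ T = T
Thus S1 is true.

S2: In symbols: ((¬P ∨ R) ↔ ((S ↔ Q) ↑ P)) ⊕ (¬S ∧ R)

¬P = ¬T = F
¬P ∨ R = F ∨ F = F
S ↔ Q = T ↔ T = T
(S ↔ Q) ↑ P = T ↑ T = F
(¬P ∨ R) ↔ ((S ↔ Q) ↑ P) = F ↔ F = T
¬S = ¬T = F
¬S ∧ R = F ∧ F = F
((¬P ∨ R) ↔ ((S ↔ Q) ↑ P)) ⊕ (¬S ∧ R) = T ⊕ F = T
Hence S2 is true.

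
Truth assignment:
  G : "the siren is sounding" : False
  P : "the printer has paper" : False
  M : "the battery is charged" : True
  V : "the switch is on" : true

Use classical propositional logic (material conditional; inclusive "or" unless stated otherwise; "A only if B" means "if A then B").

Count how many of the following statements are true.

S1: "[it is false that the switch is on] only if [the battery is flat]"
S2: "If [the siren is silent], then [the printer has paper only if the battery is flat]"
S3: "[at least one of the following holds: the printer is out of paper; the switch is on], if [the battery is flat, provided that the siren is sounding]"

S1: This is ¬V → ¬M.

¬V = ¬T = F
¬M = ¬T = F
¬V → ¬M = F → F = T
Thus S1 is true.

S2: Formalization: ¬G → (P → ¬M)

¬G = ¬F = T
¬M = ¬T = F
P → ¬M = F → F = T
¬G → (P → ¬M) = T → T = T
Hence S2 is true.

S3: Parsed as (G → ¬M) → (¬P ∨ V)

¬M = ¬T = F
G → ¬M = F → F = T
¬P = ¬F = T
¬P ∨ V = T ∨ T = T
(G → ¬M) → (¬P ∨ V) = T → T = T
Hence S3 is true.

Count: 3.

3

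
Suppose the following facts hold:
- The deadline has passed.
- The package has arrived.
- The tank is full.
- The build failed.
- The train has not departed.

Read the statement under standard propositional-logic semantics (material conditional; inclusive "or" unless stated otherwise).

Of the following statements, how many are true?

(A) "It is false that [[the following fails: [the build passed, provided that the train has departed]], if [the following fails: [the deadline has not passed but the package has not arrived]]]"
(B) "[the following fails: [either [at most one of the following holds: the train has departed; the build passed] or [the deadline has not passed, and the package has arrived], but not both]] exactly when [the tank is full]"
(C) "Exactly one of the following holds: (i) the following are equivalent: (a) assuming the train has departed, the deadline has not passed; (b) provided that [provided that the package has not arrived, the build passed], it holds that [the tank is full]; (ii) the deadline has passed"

1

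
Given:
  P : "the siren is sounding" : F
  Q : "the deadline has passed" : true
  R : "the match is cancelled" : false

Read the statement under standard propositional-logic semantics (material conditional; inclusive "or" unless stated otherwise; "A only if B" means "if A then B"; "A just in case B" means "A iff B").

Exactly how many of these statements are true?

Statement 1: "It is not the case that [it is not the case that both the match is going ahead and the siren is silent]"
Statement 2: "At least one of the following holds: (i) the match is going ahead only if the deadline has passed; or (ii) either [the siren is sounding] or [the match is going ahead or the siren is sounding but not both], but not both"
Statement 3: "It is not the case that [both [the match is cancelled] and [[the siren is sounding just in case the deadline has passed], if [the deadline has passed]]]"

3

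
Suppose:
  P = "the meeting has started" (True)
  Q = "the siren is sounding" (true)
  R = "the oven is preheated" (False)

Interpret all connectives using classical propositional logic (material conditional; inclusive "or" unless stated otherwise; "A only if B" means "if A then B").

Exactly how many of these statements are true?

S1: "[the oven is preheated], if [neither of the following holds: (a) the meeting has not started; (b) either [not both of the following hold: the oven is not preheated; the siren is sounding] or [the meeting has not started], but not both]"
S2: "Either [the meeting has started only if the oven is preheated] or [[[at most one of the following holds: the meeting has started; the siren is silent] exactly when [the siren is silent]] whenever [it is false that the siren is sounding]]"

S1: In symbols: (~P nor ((~R nand Q) xor ~P)) -> R

~P = ~T = F
~R = ~F = T
~R nand Q = T nand T = F
~P = ~T = F
(~R nand Q) xor ~P = F xor F = F
~P nor ((~R nand Q) xor ~P) = F nor F = T
(~P nor ((~R nand Q) xor ~P)) -> R = T -> F = F
So S1 is false.

S2: Formalization: (P -> R) | (~Q -> ((P nand ~Q) <-> ~Q))

P -> R = T -> F = F
~Q = ~T = F
~Q = ~T = F
P nand ~Q = T nand F = T
~Q = ~T = F
(P nand ~Q) <-> ~Q = T <-> F = F
~Q -> ((P nand ~Q) <-> ~Q) = F -> F = T
(P -> R) | (~Q -> ((P nand ~Q) <-> ~Q)) = F | T = T
Thus S2 is true.

True statements: 1 (S2).

1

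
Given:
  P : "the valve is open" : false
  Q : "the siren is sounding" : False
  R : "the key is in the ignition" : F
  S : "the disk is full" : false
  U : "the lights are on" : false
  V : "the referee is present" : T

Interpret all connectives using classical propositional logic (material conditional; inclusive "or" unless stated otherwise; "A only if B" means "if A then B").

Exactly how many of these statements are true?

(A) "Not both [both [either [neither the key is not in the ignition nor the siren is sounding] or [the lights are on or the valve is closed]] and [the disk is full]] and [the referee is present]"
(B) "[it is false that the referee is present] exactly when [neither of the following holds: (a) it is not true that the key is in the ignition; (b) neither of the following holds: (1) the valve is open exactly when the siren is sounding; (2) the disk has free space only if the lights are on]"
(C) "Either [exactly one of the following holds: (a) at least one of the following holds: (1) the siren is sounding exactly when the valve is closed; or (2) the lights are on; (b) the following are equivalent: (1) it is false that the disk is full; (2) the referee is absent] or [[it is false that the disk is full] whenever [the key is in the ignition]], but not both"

3

(A): Formalization: (((~R nor Q) | (U | ~P)) & S) nand V

~R = ~F = T
~R nor Q = T nor F = F
~P = ~F = T
U | ~P = F | T = T
(~R nor Q) | (U | ~P) = F | T = T
((~R nor Q) | (U | ~P)) & S = T & F = F
(((~R nor Q) | (U | ~P)) & S) nand V = F nand T = T
Hence (A) is true.

(B): This is ~V <-> (~R nor ((P <-> Q) nor (~S -> U))).

~V = ~T = F
~R = ~F = T
P <-> Q = F <-> F = T
~S = ~F = T
~S -> U = T -> F = F
(P <-> Q) nor (~S -> U) = T nor F = F
~R nor ((P <-> Q) nor (~S -> U)) = T nor F = F
~V <-> (~R nor ((P <-> Q) nor (~S -> U))) = F <-> F = T
Thus (B) is true.

(C): Formalization: (((Q <-> ~P) | U) xor (~S <-> ~V)) xor (R -> ~S)

~P = ~F = T
Q <-> ~P = F <-> T = F
(Q <-> ~P) | U = F | F = F
~S = ~F = T
~V = ~T = F
~S <-> ~V = T <-> F = F
((Q <-> ~P) | U) xor (~S <-> ~V) = F xor F = F
~S = ~F = T
R -> ~S = F -> T = T
(((Q <-> ~P) | U) xor (~S <-> ~V)) xor (R -> ~S) = F xor T = T
So (C) is true.

Count: 3.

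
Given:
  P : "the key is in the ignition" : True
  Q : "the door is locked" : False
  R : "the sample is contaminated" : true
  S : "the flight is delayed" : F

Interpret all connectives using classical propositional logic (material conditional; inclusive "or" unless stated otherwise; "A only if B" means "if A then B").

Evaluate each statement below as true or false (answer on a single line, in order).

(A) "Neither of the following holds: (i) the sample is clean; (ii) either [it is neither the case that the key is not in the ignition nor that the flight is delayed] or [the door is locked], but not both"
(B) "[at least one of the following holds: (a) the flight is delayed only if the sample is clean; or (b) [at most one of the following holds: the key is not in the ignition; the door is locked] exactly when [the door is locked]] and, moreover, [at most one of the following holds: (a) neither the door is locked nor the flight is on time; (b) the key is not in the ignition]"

(A) False; (B) True

(A): Parsed as ~R nor ((~P nor S) xor Q)

~R = ~T = F
~P = ~T = F
~P nor S = F nor F = T
(~P nor S) xor Q = T xor F = T
~R nor ((~P nor S) xor Q) = F nor T = F
So (A) is false.

(B): This is ((S -> ~R) | ((~P nand Q) <-> Q)) & ((Q nor ~S) nand ~P).

~R = ~T = F
S -> ~R = F -> F = T
~P = ~T = F
~P nand Q = F nand F = T
(~P nand Q) <-> Q = T <-> F = F
(S -> ~R) | ((~P nand Q) <-> Q) = T | F = T
~S = ~F = T
Q nor ~S = F nor T = F
~P = ~T = F
(Q nor ~S) nand ~P = F nand F = T
((S -> ~R) | ((~P nand Q) <-> Q)) & ((Q nor ~S) nand ~P) = T & T = T
Thus (B) is true.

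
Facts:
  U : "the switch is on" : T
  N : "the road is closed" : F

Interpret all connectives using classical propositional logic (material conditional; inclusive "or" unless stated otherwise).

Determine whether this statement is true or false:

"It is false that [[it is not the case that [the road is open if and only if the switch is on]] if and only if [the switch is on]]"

The statement is true.

In symbols: ¬(¬(¬N ↔ U) ↔ U)

¬N = ¬F = T
¬N ↔ U = T ↔ T = T
¬(¬N ↔ U) = ¬T = F
¬(¬N ↔ U) ↔ U = F ↔ T = F
¬(¬(¬N ↔ U) ↔ U) = ¬F = T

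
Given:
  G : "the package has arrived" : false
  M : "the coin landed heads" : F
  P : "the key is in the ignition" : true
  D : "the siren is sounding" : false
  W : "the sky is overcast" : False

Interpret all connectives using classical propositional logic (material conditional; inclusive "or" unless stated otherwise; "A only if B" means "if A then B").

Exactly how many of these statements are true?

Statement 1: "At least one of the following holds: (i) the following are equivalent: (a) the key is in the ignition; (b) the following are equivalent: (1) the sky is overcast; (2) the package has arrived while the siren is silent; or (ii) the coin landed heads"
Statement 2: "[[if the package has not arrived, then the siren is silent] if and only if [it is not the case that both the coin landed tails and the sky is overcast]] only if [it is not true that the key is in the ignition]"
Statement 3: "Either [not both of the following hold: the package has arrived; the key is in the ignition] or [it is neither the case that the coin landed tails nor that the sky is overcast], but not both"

Statement 1: In symbols: (P <-> (W <-> (G & ~D))) | M

~D = ~F = T
G & ~D = F & T = F
W <-> (G & ~D) = F <-> F = T
P <-> (W <-> (G & ~D)) = T <-> T = T
(P <-> (W <-> (G & ~D))) | M = T | F = T
Thus Statement 1 is true.

Statement 2: Parsed as ((~G -> ~D) <-> (~M nand W)) -> ~P

~G = ~F = T
~D = ~F = T
~G -> ~D = T -> T = T
~M = ~F = T
~M nand W = T nand F = T
(~G -> ~D) <-> (~M nand W) = T <-> T = T
~P = ~T = F
((~G -> ~D) <-> (~M nand W)) -> ~P = T -> F = F
Hence Statement 2 is false.

Statement 3: Parsed as (G nand P) xor (~M nor W)

G nand P = F nand T = T
~M = ~F = T
~M nor W = T nor F = F
(G nand P) xor (~M nor W) = T xor F = T
Thus Statement 3 is true.

2 of the 3 statements are true.

2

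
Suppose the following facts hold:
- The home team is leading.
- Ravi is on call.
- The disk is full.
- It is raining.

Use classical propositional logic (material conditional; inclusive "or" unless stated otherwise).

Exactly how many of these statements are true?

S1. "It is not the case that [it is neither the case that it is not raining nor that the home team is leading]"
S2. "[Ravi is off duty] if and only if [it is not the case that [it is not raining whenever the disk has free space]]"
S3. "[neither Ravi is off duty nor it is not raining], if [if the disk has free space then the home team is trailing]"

Let K = "it is raining" (T), W = "the home team is leading" (T), H = "Ravi is on call" (T), D = "the disk is full" (T).

S1: In symbols: ¬(¬K ↓ W)

¬K = ¬T = F
¬K ↓ W = F ↓ T = F
¬(¬K ↓ W) = ¬F = T
So S1 is true.

S2: In symbols: ¬H ↔ ¬(¬D → ¬K)

¬H = ¬T = F
¬D = ¬T = F
¬K = ¬T = F
¬D → ¬K = F → F = T
¬(¬D → ¬K) = ¬T = F
¬H ↔ ¬(¬D → ¬K) = F ↔ F = T
Hence S2 is true.

S3: In symbols: (¬D → ¬W) → (¬H ↓ ¬K)

¬D = ¬T = F
¬W = ¬T = F
¬D → ¬W = F → F = T
¬H = ¬T = F
¬K = ¬T = F
¬H ↓ ¬K = F ↓ F = T
(¬D → ¬W) → (¬H ↓ ¬K) = T → T = T
So S3 is true.

True statements: 3 (S1, S2, S3).

3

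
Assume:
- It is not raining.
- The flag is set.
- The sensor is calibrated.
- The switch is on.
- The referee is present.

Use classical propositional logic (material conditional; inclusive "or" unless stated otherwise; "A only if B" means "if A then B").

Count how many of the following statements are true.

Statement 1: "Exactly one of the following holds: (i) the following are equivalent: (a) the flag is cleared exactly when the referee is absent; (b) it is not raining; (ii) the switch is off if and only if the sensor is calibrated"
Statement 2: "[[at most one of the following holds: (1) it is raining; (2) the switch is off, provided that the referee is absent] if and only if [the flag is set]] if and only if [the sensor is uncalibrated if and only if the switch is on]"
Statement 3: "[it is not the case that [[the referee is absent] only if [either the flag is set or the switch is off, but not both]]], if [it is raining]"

2

Let U = "the flag is set" (T), G = "the referee is present" (T), R = "it is raining" (F), Q = "the switch is on" (T), H = "the sensor is calibrated" (T).

Statement 1: Parsed as ((~U <-> ~G) <-> ~R) xor (~Q <-> H)

~U = ~T = F
~G = ~T = F
~U <-> ~G = F <-> F = T
~R = ~F = T
(~U <-> ~G) <-> ~R = T <-> T = T
~Q = ~T = F
~Q <-> H = F <-> T = F
((~U <-> ~G) <-> ~R) xor (~Q <-> H) = T xor F = T
Thus Statement 1 is true.

Statement 2: In symbols: ((R nand (~G -> ~Q)) <-> U) <-> (~H <-> Q)

~G = ~T = F
~Q = ~T = F
~G -> ~Q = F -> F = T
R nand (~G -> ~Q) = F nand T = T
(R nand (~G -> ~Q)) <-> U = T <-> T = T
~H = ~T = F
~H <-> Q = F <-> T = F
((R nand (~G -> ~Q)) <-> U) <-> (~H <-> Q) = T <-> F = F
Thus Statement 2 is false.

Statement 3: Formalization: R -> ~(~G -> (U xor ~Q))

~G = ~T = F
~Q = ~T = F
U xor ~Q = T xor F = T
~G -> (U xor ~Q) = F -> T = T
~(~G -> (U xor ~Q)) = ~T = F
R -> ~(~G -> (U xor ~Q)) = F -> F = T
So Statement 3 is true.

True statements: 2.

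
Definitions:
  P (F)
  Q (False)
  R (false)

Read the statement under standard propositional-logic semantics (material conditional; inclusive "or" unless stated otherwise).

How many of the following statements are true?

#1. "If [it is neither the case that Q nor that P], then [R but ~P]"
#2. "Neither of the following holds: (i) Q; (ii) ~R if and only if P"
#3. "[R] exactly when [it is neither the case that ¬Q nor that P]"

#1: This is (Q nor P) -> (R & ~P).

Q nor P = F nor F = T
~P = ~F = T
R & ~P = F & T = F
(Q nor P) -> (R & ~P) = T -> F = F
Thus #1 is false.

#2: Parsed as Q nor (~R <-> P)

~R = ~F = T
~R <-> P = T <-> F = F
Q nor (~R <-> P) = F nor F = T
Thus #2 is true.

#3: Parsed as R <-> (~Q nor P)

~Q = ~F = T
~Q nor P = T nor F = F
R <-> (~Q nor P) = F <-> F = T
Hence #3 is true.

2 of the 3 statements are true.

2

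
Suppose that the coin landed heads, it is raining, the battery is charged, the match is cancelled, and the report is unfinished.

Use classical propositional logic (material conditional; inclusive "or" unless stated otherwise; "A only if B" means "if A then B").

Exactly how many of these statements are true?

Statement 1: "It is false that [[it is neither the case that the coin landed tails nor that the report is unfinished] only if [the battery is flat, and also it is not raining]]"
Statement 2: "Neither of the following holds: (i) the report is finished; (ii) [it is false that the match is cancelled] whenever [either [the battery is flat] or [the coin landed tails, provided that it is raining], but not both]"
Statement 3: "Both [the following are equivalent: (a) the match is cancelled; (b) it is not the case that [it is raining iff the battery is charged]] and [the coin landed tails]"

Let U = "the coin landed heads" (T), Q = "the report is finished" (F), K = "the battery is charged" (T), W = "it is raining" (T), N = "the match is cancelled" (T).

Statement 1: Formalization: ~((~U nor ~Q) -> (~K & ~W))

~U = ~T = F
~Q = ~F = T
~U nor ~Q = F nor T = F
~K = ~T = F
~W = ~T = F
~K & ~W = F & F = F
(~U nor ~Q) -> (~K & ~W) = F -> F = T
~((~U nor ~Q) -> (~K & ~W)) = ~T = F
So Statement 1 is false.

Statement 2: Formalization: Q nor ((~K xor (W -> ~U)) -> ~N)

~K = ~T = F
~U = ~T = F
W -> ~U = T -> F = F
~K xor (W -> ~U) = F xor F = F
~N = ~T = F
(~K xor (W -> ~U)) -> ~N = F -> F = T
Q nor ((~K xor (W -> ~U)) -> ~N) = F nor T = F
So Statement 2 is false.

Statement 3: This is (N <-> ~(W <-> K)) & ~U.

W <-> K = T <-> T = T
~(W <-> K) = ~T = F
N <-> ~(W <-> K) = T <-> F = F
~U = ~T = F
(N <-> ~(W <-> K)) & ~U = F & F = F
So Statement 3 is false.

Count: 0.

0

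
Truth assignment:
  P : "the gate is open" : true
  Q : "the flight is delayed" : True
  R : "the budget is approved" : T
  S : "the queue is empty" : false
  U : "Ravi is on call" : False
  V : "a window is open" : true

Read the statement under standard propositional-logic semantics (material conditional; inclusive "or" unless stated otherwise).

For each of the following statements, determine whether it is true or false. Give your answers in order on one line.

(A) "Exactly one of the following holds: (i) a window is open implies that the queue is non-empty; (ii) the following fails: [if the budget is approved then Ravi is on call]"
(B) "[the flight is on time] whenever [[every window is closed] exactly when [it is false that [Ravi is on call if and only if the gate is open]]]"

(A) false; (B) true

(A): Parsed as (V -> not S) xor not (R -> U)

not S = not False = True
V -> not S = True -> True = True
R -> U = True -> False = False
not (R -> U) = not False = True
(V -> not S) xor not (R -> U) = True xor True = False
Hence (A) is false.

(B): This is (not V iff not (U iff P)) -> not Q.

not V = not True = False
U iff P = False iff True = False
not (U iff P) = not False = True
not V iff not (U iff P) = False iff True = False
not Q = not True = False
(not V iff not (U iff P)) -> not Q = False -> False = True
Thus (B) is true.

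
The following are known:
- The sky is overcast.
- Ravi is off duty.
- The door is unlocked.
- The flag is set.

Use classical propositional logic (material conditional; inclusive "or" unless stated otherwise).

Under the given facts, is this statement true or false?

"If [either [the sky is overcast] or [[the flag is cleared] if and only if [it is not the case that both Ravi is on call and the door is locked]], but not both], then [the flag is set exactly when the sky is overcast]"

True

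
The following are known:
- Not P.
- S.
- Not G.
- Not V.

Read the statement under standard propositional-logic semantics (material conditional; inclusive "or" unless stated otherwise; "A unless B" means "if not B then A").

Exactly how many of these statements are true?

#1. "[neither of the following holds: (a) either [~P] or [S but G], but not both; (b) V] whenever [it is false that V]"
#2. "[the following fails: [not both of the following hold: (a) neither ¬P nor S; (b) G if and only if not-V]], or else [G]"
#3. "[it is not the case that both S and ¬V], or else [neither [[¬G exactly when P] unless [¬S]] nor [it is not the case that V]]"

0

#1: Parsed as not V -> ((not P xor (S and G)) nor V)

not V = not False = True
not P = not False = True
S and G = True and False = False
not P xor (S and G) = True xor False = True
(not P xor (S and G)) nor V = True nor False = False
not V -> ((not P xor (S and G)) nor V) = True -> False = False
Thus #1 is false.

#2: Formalization: not ((not P nor S) nand (G iff not V)) or G

not P = not False = True
not P nor S = True nor True = False
not V = not False = True
G iff not V = False iff True = False
(not P nor S) nand (G iff not V) = False nand False = True
not ((not P nor S) nand (G iff not V)) = not True = False
not ((not P nor S) nand (G iff not V)) or G = False or False = False
Thus #2 is false.

#3: This is (S nand not V) or (((not G iff P) or not S) nor not V).

not V = not False = True
S nand not V = True nand True = False
not G = not False = True
not G iff P = True iff False = False
not S = not True = False
(not G iff P) or not S = False or False = False
not V = not False = True
((not G iff P) or not S) nor not V = False nor True = False
(S nand not V) or (((not G iff P) or not S) nor not V) = False or False = False
Hence #3 is false.

True statements: 0 (none).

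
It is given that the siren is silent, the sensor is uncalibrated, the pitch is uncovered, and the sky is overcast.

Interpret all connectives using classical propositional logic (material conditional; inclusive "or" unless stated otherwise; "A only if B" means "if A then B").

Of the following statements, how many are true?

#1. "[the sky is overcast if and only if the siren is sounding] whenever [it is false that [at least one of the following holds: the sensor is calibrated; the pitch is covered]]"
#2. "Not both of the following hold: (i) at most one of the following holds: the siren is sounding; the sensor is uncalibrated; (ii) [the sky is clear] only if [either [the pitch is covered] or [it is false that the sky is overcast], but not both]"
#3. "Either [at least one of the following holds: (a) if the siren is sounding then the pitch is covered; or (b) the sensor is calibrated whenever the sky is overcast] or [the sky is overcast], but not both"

0

Let H = "the sensor is calibrated" (False), D = "the pitch is covered" (False), V = "the sky is overcast" (True), K = "the siren is sounding" (False).

#1: In symbols: not (H or D) -> (V iff K)

H or D = False or False = False
not (H or D) = not False = True
V iff K = True iff False = False
not (H or D) -> (V iff K) = True -> False = False
So #1 is false.

#2: This is (K nand not H) nand (not V -> (D xor not V)).

not H = not False = True
K nand not H = False nand True = True
not V = not True = False
not V = not True = False
D xor not V = False xor False = False
not V -> (D xor not V) = False -> False = True
(K nand not H) nand (not V -> (D xor not V)) = True nand True = False
So #2 is false.

#3: Formalization: ((K -> D) or (V -> H)) xor V

K -> D = False -> False = True
V -> H = True -> False = False
(K -> D) or (V -> H) = True or False = True
((K -> D) or (V -> H)) xor V = True xor True = False
Thus #3 is false.

True statements: 0 (none).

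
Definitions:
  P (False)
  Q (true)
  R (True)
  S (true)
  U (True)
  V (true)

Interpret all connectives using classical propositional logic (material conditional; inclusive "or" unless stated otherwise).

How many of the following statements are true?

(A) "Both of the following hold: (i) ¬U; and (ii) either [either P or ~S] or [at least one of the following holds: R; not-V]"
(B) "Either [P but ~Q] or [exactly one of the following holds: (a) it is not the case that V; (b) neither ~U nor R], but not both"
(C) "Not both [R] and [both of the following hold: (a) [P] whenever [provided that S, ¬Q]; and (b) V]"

0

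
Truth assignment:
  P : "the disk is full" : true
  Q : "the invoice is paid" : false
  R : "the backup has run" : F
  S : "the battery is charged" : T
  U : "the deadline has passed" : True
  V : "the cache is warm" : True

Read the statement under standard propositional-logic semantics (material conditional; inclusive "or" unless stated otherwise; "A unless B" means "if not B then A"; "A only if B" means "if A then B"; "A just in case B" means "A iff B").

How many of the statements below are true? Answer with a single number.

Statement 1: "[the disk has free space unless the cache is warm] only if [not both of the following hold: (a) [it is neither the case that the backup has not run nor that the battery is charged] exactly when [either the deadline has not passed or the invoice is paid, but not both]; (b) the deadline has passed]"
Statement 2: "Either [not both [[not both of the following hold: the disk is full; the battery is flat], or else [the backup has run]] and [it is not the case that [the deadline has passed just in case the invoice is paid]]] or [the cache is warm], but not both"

Statement 1: In symbols: (~P | V) -> (((~R nor S) <-> (~U xor Q)) nand U)

~P = ~T = F
~P | V = F | T = T
~R = ~F = T
~R nor S = T nor T = F
~U = ~T = F
~U xor Q = F xor F = F
(~R nor S) <-> (~U xor Q) = F <-> F = T
((~R nor S) <-> (~U xor Q)) nand U = T nand T = F
(~P | V) -> (((~R nor S) <-> (~U xor Q)) nand U) = T -> F = F
Hence Statement 1 is false.

Statement 2: Formalization: (((P nand ~S) | R) nand ~(U <-> Q)) xor V

~S = ~T = F
P nand ~S = T nand F = T
(P nand ~S) | R = T | F = T
U <-> Q = T <-> F = F
~(U <-> Q) = ~F = T
((P nand ~S) | R) nand ~(U <-> Q) = T nand T = F
(((P nand ~S) | R) nand ~(U <-> Q)) xor V = F xor T = T
So Statement 2 is true.

True statements: 1 (Statement 2).

1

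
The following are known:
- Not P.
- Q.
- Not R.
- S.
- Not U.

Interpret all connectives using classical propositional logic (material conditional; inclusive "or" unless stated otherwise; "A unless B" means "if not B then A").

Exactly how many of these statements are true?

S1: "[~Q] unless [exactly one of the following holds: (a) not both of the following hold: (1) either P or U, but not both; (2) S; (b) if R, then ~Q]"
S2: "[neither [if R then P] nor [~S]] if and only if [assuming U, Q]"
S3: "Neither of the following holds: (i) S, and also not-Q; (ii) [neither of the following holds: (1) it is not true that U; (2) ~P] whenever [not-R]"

S1: Formalization: ¬Q ∨ (((P ⊕ U) ↑ S) ⊕ (R → ¬Q))

¬Q = ¬T = F
P ⊕ U = F ⊕ F = F
(P ⊕ U) ↑ S = F ↑ T = T
¬Q = ¬T = F
R → ¬Q = F → F = T
((P ⊕ U) ↑ S) ⊕ (R → ¬Q) = T ⊕ T = F
¬Q ∨ (((P ⊕ U) ↑ S) ⊕ (R → ¬Q)) = F ∨ F = F
Hence S1 is false.

S2: Parsed as ((R → P) ↓ ¬S) ↔ (U → Q)

R → P = F → F = T
¬S = ¬T = F
(R → P) ↓ ¬S = T ↓ F = F
U → Q = F → T = T
((R → P) ↓ ¬S) ↔ (U → Q) = F ↔ T = F
Hence S2 is false.

S3: In symbols: (S ∧ ¬Q) ↓ (¬R → (¬U ↓ ¬P))

¬Q = ¬T = F
S ∧ ¬Q = T ∧ F = F
¬R = ¬F = T
¬U = ¬F = T
¬P = ¬F = T
¬U ↓ ¬P = T ↓ T = F
¬R → (¬U ↓ ¬P) = T → F = F
(S ∧ ¬Q) ↓ (¬R → (¬U ↓ ¬P)) = F ↓ F = T
Hence S3 is true.

True statements: 1 (S3).

1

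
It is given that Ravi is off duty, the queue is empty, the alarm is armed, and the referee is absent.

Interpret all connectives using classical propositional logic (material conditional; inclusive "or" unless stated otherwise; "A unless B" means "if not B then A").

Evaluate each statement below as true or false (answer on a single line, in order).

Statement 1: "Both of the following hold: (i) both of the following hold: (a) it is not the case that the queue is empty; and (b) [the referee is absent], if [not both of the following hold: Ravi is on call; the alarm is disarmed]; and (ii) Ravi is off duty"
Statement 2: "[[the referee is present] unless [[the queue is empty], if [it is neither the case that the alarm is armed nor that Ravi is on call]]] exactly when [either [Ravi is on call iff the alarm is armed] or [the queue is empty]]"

Statement 1 F, Statement 2 T

Let Q = "the queue is empty" (T), P = "Ravi is on call" (F), R = "the alarm is armed" (T), S = "the referee is present" (F).

Statement 1: Formalization: (~Q & ((P nand ~R) -> ~S)) & ~P

~Q = ~T = F
~R = ~T = F
P nand ~R = F nand F = T
~S = ~F = T
(P nand ~R) -> ~S = T -> T = T
~Q & ((P nand ~R) -> ~S) = F & T = F
~P = ~F = T
(~Q & ((P nand ~R) -> ~S)) & ~P = F & T = F
So Statement 1 is false.

Statement 2: Formalization: (S | ((R nor P) -> Q)) <-> ((P <-> R) | Q)

R nor P = T nor F = F
(R nor P) -> Q = F -> T = T
S | ((R nor P) -> Q) = F | T = T
P <-> R = F <-> T = F
(P <-> R) | Q = F | T = T
(S | ((R nor P) -> Q)) <-> ((P <-> R) | Q) = T <-> T = T
Hence Statement 2 is true.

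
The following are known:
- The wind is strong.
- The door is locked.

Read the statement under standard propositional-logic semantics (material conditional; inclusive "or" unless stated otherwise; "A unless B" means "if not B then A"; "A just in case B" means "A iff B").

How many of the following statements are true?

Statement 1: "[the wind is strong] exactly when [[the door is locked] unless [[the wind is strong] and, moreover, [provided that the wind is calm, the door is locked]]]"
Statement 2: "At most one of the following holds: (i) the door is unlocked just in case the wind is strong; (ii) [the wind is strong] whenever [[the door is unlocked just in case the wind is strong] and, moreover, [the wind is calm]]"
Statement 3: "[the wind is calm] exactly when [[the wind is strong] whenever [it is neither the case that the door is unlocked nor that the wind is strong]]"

2

Let M = "the wind is strong" (T), V = "the door is locked" (T).

Statement 1: This is M ↔ (V ∨ (M ∧ (¬M → V))).

¬M = ¬T = F
¬M → V = F → T = T
M ∧ (¬M → V) = T ∧ T = T
V ∨ (M ∧ (¬M → V)) = T ∨ T = T
M ↔ (V ∨ (M ∧ (¬M → V))) = T ↔ T = T
Thus Statement 1 is true.

Statement 2: Formalization: (¬V ↔ M) ↑ (((¬V ↔ M) ∧ ¬M) → M)

¬V = ¬T = F
¬V ↔ M = F ↔ T = F
¬V = ¬T = F
¬V ↔ M = F ↔ T = F
¬M = ¬T = F
(¬V ↔ M) ∧ ¬M = F ∧ F = F
((¬V ↔ M) ∧ ¬M) → M = F → T = T
(¬V ↔ M) ↑ (((¬V ↔ M) ∧ ¬M) → M) = F ↑ T = T
So Statement 2 is true.

Statement 3: In symbols: ¬M ↔ ((¬V ↓ M) → M)

¬M = ¬T = F
¬V = ¬T = F
¬V ↓ M = F ↓ T = F
(¬V ↓ M) → M = F → T = T
¬M ↔ ((¬V ↓ M) → M) = F ↔ T = F
So Statement 3 is false.

Count: 2.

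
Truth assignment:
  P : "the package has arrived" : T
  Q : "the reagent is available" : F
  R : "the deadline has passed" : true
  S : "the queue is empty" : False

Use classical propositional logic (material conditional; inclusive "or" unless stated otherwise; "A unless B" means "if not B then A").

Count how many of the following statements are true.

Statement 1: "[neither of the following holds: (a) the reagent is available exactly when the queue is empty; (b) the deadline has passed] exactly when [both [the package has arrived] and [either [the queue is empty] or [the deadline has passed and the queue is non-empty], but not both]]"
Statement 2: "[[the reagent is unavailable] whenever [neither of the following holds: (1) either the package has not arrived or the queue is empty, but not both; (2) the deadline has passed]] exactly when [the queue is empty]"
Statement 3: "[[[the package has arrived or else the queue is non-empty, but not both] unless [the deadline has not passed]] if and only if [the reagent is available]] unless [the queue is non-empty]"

1

Statement 1: This is ((Q iff S) nor R) iff (P and (S xor (R and not S))).

Q iff S = False iff False = True
(Q iff S) nor R = True nor True = False
not S = not False = True
R and not S = True and True = True
S xor (R and not S) = False xor True = True
P and (S xor (R and not S)) = True and True = True
((Q iff S) nor R) iff (P and (S xor (R and not S))) = False iff True = False
So Statement 1 is false.

Statement 2: Formalization: (((not P xor S) nor R) -> not Q) iff S

not P = not True = False
not P xor S = False xor False = False
(not P xor S) nor R = False nor True = False
not Q = not False = True
((not P xor S) nor R) -> not Q = False -> True = True
(((not P xor S) nor R) -> not Q) iff S = True iff False = False
So Statement 2 is false.

Statement 3: In symbols: (((P xor not S) or not R) iff Q) or not S

not S = not False = True
P xor not S = True xor True = False
not R = not True = False
(P xor not S) or not R = False or False = False
((P xor not S) or not R) iff Q = False iff False = True
not S = not False = True
(((P xor not S) or not R) iff Q) or not S = True or True = True
Hence Statement 3 is true.

True statements: 1.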